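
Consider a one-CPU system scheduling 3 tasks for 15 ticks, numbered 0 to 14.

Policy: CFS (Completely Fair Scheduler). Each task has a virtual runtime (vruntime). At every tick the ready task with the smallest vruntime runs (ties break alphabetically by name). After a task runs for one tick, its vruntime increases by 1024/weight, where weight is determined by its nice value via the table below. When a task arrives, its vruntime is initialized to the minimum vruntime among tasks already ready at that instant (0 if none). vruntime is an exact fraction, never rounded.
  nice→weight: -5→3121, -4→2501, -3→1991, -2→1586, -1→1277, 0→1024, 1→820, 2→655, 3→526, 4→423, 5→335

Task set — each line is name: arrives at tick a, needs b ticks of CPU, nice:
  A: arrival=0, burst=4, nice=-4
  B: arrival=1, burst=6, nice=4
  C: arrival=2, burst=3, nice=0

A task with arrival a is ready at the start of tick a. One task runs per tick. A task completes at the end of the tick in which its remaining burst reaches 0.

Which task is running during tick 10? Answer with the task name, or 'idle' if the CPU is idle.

t=0: vr[A=0] → run A
t=1: vr[A=1024/2501 B=1024/2501] → run A
t=2: vr[A=2048/2501 B=1024/2501 C=1024/2501] → run B
t=3: vr[A=2048/2501 B=2994176/1057923 C=1024/2501] → run C
t=4: vr[A=2048/2501 B=2994176/1057923 C=3525/2501] → run A
t=5: vr[A=3072/2501 B=2994176/1057923 C=3525/2501] → run A
t=6: vr[B=2994176/1057923 C=3525/2501] → run C
t=7: vr[B=2994176/1057923 C=6026/2501] → run C
t=8: vr[B=2994176/1057923] → run B
t=9: vr[B=5555200/1057923] → run B
t=10: vr[B=2705408/352641] → run B
t=11: vr[B=10677248/1057923] → run B
t=12: vr[B=13238272/1057923] → run B
t=13: (idle)
t=14: (idle)

running at tick 10 = B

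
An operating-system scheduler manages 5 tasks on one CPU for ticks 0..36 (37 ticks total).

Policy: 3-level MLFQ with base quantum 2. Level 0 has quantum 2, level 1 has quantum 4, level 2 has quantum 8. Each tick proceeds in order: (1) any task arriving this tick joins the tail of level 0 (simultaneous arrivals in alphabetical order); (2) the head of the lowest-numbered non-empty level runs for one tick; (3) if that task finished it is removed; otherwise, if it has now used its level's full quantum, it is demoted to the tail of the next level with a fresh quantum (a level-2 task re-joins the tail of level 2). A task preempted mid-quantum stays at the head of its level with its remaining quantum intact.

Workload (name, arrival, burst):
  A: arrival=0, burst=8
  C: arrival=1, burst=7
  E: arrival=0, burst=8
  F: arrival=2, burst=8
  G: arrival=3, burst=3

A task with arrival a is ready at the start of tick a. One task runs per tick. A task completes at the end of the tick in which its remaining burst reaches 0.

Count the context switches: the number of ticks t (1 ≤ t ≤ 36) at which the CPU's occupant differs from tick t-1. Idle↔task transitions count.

t=0: L0/L1/L2 = AE/-/- → run A
t=1: L0/L1/L2 = AEC/-/- → run A
t=2: L0/L1/L2 = ECF/A/- → run E
t=3: L0/L1/L2 = ECFG/A/- → run E
t=4: L0/L1/L2 = CFG/AE/- → run C
t=5: L0/L1/L2 = CFG/AE/- → run C
t=6: L0/L1/L2 = FG/AEC/- → run F
t=7: L0/L1/L2 = FG/AEC/- → run F
t=8: L0/L1/L2 = G/AECF/- → run G
t=9: L0/L1/L2 = G/AECF/- → run G
t=10: L0/L1/L2 = -/AECFG/- → run A
t=11: L0/L1/L2 = -/AECFG/- → run A
t=12: L0/L1/L2 = -/AECFG/- → run A
t=13: L0/L1/L2 = -/AECFG/- → run A
t=14: L0/L1/L2 = -/ECFG/A → run E
t=15: L0/L1/L2 = -/ECFG/A → run E
t=16: L0/L1/L2 = -/ECFG/A → run E
t=17: L0/L1/L2 = -/ECFG/A → run E
t=18: L0/L1/L2 = -/CFG/AE → run C
t=19: L0/L1/L2 = -/CFG/AE → run C
t=20: L0/L1/L2 = -/CFG/AE → run C
t=21: L0/L1/L2 = -/CFG/AE → run C
t=22: L0/L1/L2 = -/FG/AEC → run F
t=23: L0/L1/L2 = -/FG/AEC → run F
t=24: L0/L1/L2 = -/FG/AEC → run F
t=25: L0/L1/L2 = -/FG/AEC → run F
t=26: L0/L1/L2 = -/G/AECF → run G
t=27: L0/L1/L2 = -/-/AECF → run A
t=28: L0/L1/L2 = -/-/AECF → run A
t=29: L0/L1/L2 = -/-/ECF → run E
t=30: L0/L1/L2 = -/-/ECF → run E
t=31: L0/L1/L2 = -/-/CF → run C
t=32: L0/L1/L2 = -/-/F → run F
t=33: L0/L1/L2 = -/-/F → run F
t=34: (idle)
t=35: (idle)
t=36: (idle)

context switches = 14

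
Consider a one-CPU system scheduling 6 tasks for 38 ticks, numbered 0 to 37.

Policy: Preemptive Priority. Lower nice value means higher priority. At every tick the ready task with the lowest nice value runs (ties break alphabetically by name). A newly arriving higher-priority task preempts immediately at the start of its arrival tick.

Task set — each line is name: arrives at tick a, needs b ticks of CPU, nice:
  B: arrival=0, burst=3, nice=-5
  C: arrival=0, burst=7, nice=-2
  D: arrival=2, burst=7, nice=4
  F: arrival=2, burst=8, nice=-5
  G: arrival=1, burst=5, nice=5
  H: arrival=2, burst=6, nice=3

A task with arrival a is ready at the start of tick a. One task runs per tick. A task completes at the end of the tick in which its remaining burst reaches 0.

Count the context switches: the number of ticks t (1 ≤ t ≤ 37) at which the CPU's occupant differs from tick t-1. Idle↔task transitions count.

context switches = 6

t=0: ready={B,C} → run B
t=1: ready={B,C,G} → run B
t=2: ready={B,C,D,F,G,H} → run B
t=3: ready={C,D,F,G,H} → run F
t=4: ready={C,D,F,G,H} → run F
t=5: ready={C,D,F,G,H} → run F
t=6: ready={C,D,F,G,H} → run F
t=7: ready={C,D,F,G,H} → run F
t=8: ready={C,D,F,G,H} → run F
t=9: ready={C,D,F,G,H} → run F
t=10: ready={C,D,F,G,H} → run F
t=11: ready={C,D,G,H} → run C
t=12: ready={C,D,G,H} → run C
t=13: ready={C,D,G,H} → run C
t=14: ready={C,D,G,H} → run C
t=15: ready={C,D,G,H} → run C
t=16: ready={C,D,G,H} → run C
t=17: ready={C,D,G,H} → run C
t=18: ready={D,G,H} → run H
t=19: ready={D,G,H} → run H
t=20: ready={D,G,H} → run H
t=21: ready={D,G,H} → run H
t=22: ready={D,G,H} → run H
t=23: ready={D,G,H} → run H
t=24: ready={D,G} → run D
t=25: ready={D,G} → run D
t=26: ready={D,G} → run D
t=27: ready={D,G} → run D
t=28: ready={D,G} → run D
t=29: ready={D,G} → run D
t=30: ready={D,G} → run D
t=31: ready={G} → run G
t=32: ready={G} → run G
t=33: ready={G} → run G
t=34: ready={G} → run G
t=35: ready={G} → run G
t=36: (idle)
t=37: (idle)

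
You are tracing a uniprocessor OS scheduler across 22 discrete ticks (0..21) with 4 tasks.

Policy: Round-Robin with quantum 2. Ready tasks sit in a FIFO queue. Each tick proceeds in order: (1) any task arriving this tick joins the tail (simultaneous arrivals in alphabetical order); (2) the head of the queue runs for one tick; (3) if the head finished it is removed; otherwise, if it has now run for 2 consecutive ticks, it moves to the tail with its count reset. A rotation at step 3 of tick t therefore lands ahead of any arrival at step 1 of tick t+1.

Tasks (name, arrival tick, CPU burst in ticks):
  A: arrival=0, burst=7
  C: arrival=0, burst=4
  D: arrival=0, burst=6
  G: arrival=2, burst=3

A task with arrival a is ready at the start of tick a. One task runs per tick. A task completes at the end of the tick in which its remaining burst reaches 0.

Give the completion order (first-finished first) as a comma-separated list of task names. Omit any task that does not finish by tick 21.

completion order = C, G, D, A

t=0: queue=[A,C,D] q_used=0 → run A
t=1: queue=[A,C,D] q_used=1 → run A
t=2: queue=[C,D,A,G] q_used=0 → run C
t=3: queue=[C,D,A,G] q_used=1 → run C
t=4: queue=[D,A,G,C] q_used=0 → run D
t=5: queue=[D,A,G,C] q_used=1 → run D
t=6: queue=[A,G,C,D] q_used=0 → run A
t=7: queue=[A,G,C,D] q_used=1 → run A
t=8: queue=[G,C,D,A] q_used=0 → run G
t=9: queue=[G,C,D,A] q_used=1 → run G
t=10: queue=[C,D,A,G] q_used=0 → run C
t=11: queue=[C,D,A,G] q_used=1 → run C
t=12: queue=[D,A,G] q_used=0 → run D
t=13: queue=[D,A,G] q_used=1 → run D
t=14: queue=[A,G,D] q_used=0 → run A
t=15: queue=[A,G,D] q_used=1 → run A
t=16: queue=[G,D,A] q_used=0 → run G
t=17: queue=[D,A] q_used=0 → run D
t=18: queue=[D,A] q_used=1 → run D
t=19: queue=[A] q_used=0 → run A
t=20: (idle)
t=21: (idle)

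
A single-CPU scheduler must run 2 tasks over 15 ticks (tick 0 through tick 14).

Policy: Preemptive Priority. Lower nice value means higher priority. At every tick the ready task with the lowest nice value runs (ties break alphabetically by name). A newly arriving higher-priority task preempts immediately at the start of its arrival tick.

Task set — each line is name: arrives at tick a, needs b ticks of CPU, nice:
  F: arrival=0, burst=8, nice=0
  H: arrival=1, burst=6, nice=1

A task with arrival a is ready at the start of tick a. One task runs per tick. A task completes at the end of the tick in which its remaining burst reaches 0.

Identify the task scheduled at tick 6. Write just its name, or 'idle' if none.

running at tick 6 = F

t=0: ready={F} → run F
t=1: ready={F,H} → run F
t=2: ready={F,H} → run F
t=3: ready={F,H} → run F
t=4: ready={F,H} → run F
t=5: ready={F,H} → run F
t=6: ready={F,H} → run F
t=7: ready={F,H} → run F
t=8: ready={H} → run H
t=9: ready={H} → run H
t=10: ready={H} → run H
t=11: ready={H} → run H
t=12: ready={H} → run H
t=13: ready={H} → run H
t=14: (idle)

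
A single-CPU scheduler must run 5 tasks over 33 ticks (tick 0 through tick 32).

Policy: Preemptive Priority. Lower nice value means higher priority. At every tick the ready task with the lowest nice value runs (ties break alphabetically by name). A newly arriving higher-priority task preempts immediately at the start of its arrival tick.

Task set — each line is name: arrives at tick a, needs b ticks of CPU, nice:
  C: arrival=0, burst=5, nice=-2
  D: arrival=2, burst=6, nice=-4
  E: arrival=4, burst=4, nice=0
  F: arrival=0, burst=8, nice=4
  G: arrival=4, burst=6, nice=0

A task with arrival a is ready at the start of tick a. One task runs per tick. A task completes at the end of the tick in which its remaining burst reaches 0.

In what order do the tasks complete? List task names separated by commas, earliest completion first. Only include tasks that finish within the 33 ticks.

completion order = D, C, E, G, F

t=0: ready={C,F} → run C
t=1: ready={C,F} → run C
t=2: ready={C,D,F} → run D
t=3: ready={C,D,F} → run D
t=4: ready={C,D,E,F,G} → run D
t=5: ready={C,D,E,F,G} → run D
t=6: ready={C,D,E,F,G} → run D
t=7: ready={C,D,E,F,G} → run D
t=8: ready={C,E,F,G} → run C
t=9: ready={C,E,F,G} → run C
t=10: ready={C,E,F,G} → run C
t=11: ready={E,F,G} → run E
t=12: ready={E,F,G} → run E
t=13: ready={E,F,G} → run E
t=14: ready={E,F,G} → run E
t=15: ready={F,G} → run G
t=16: ready={F,G} → run G
t=17: ready={F,G} → run G
t=18: ready={F,G} → run G
t=19: ready={F,G} → run G
t=20: ready={F,G} → run G
t=21: ready={F} → run F
t=22: ready={F} → run F
t=23: ready={F} → run F
t=24: ready={F} → run F
t=25: ready={F} → run F
t=26: ready={F} → run F
t=27: ready={F} → run F
t=28: ready={F} → run F
t=29: (idle)
t=30: (idle)
t=31: (idle)
t=32: (idle)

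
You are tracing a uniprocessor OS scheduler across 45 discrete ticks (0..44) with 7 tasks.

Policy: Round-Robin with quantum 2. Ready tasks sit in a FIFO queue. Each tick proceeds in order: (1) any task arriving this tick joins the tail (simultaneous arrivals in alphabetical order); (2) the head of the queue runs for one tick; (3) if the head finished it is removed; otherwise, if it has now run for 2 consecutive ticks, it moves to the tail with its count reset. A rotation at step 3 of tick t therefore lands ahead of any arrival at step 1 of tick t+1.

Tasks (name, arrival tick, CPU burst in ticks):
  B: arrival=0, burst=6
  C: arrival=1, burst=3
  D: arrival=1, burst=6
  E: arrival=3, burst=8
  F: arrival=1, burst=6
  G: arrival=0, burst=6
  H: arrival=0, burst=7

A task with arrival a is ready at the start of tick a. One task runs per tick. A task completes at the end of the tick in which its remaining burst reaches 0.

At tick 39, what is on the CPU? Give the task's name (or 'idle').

t=0: queue=[B,G,H] q_used=0 → run B
t=1: queue=[B,G,H,C,D,F] q_used=1 → run B
t=2: queue=[G,H,C,D,F,B] q_used=0 → run G
t=3: queue=[G,H,C,D,F,B,E] q_used=1 → run G
t=4: queue=[H,C,D,F,B,E,G] q_used=0 → run H
t=5: queue=[H,C,D,F,B,E,G] q_used=1 → run H
t=6: queue=[C,D,F,B,E,G,H] q_used=0 → run C
t=7: queue=[C,D,F,B,E,G,H] q_used=1 → run C
t=8: queue=[D,F,B,E,G,H,C] q_used=0 → run D
t=9: queue=[D,F,B,E,G,H,C] q_used=1 → run D
t=10: queue=[F,B,E,G,H,C,D] q_used=0 → run F
t=11: queue=[F,B,E,G,H,C,D] q_used=1 → run F
t=12: queue=[B,E,G,H,C,D,F] q_used=0 → run B
t=13: queue=[B,E,G,H,C,D,F] q_used=1 → run B
t=14: queue=[E,G,H,C,D,F,B] q_used=0 → run E
t=15: queue=[E,G,H,C,D,F,B] q_used=1 → run E
t=16: queue=[G,H,C,D,F,B,E] q_used=0 → run G
t=17: queue=[G,H,C,D,F,B,E] q_used=1 → run G
t=18: queue=[H,C,D,F,B,E,G] q_used=0 → run H
t=19: queue=[H,C,D,F,B,E,G] q_used=1 → run H
t=20: queue=[C,D,F,B,E,G,H] q_used=0 → run C
t=21: queue=[D,F,B,E,G,H] q_used=0 → run D
t=22: queue=[D,F,B,E,G,H] q_used=1 → run D
t=23: queue=[F,B,E,G,H,D] q_used=0 → run F
t=24: queue=[F,B,E,G,H,D] q_used=1 → run F
t=25: queue=[B,E,G,H,D,F] q_used=0 → run B
t=26: queue=[B,E,G,H,D,F] q_used=1 → run B
t=27: queue=[E,G,H,D,F] q_used=0 → run E
t=28: queue=[E,G,H,D,F] q_used=1 → run E
t=29: queue=[G,H,D,F,E] q_used=0 → run G
t=30: queue=[G,H,D,F,E] q_used=1 → run G
t=31: queue=[H,D,F,E] q_used=0 → run H
t=32: queue=[H,D,F,E] q_used=1 → run H
t=33: queue=[D,F,E,H] q_used=0 → run D
t=34: queue=[D,F,E,H] q_used=1 → run D
t=35: queue=[F,E,H] q_used=0 → run F
t=36: queue=[F,E,H] q_used=1 → run F
t=37: queue=[E,H] q_used=0 → run E
t=38: queue=[E,H] q_used=1 → run E
t=39: queue=[H,E] q_used=0 → run H
t=40: queue=[E] q_used=0 → run E
t=41: queue=[E] q_used=1 → run E
t=42: (idle)
t=43: (idle)
t=44: (idle)

running at tick 39 = H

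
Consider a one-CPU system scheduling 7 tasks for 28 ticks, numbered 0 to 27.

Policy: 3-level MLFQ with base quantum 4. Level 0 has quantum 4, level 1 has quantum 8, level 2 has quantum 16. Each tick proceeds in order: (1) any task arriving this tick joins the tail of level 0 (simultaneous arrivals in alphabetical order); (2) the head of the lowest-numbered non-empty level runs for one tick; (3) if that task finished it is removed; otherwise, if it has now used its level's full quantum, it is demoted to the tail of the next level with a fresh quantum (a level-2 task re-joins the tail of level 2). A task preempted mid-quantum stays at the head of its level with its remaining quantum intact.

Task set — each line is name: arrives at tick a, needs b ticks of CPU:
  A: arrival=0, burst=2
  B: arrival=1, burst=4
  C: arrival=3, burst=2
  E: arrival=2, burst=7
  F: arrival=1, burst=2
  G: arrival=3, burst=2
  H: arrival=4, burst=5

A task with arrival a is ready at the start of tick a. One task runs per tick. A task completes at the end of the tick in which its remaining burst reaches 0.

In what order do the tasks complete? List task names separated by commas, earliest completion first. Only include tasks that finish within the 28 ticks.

t=0: L0/L1/L2 = A/-/- → run A
t=1: L0/L1/L2 = ABF/-/- → run A
t=2: L0/L1/L2 = BFE/-/- → run B
t=3: L0/L1/L2 = BFECG/-/- → run B
t=4: L0/L1/L2 = BFECGH/-/- → run B
t=5: L0/L1/L2 = BFECGH/-/- → run B
t=6: L0/L1/L2 = FECGH/-/- → run F
t=7: L0/L1/L2 = FECGH/-/- → run F
t=8: L0/L1/L2 = ECGH/-/- → run E
t=9: L0/L1/L2 = ECGH/-/- → run E
t=10: L0/L1/L2 = ECGH/-/- → run E
t=11: L0/L1/L2 = ECGH/-/- → run E
t=12: L0/L1/L2 = CGH/E/- → run C
t=13: L0/L1/L2 = CGH/E/- → run C
t=14: L0/L1/L2 = GH/E/- → run G
t=15: L0/L1/L2 = GH/E/- → run G
t=16: L0/L1/L2 = H/E/- → run H
t=17: L0/L1/L2 = H/E/- → run H
t=18: L0/L1/L2 = H/E/- → run H
t=19: L0/L1/L2 = H/E/- → run H
t=20: L0/L1/L2 = -/EH/- → run E
t=21: L0/L1/L2 = -/EH/- → run E
t=22: L0/L1/L2 = -/EH/- → run E
t=23: L0/L1/L2 = -/H/- → run H
t=24: (idle)
t=25: (idle)
t=26: (idle)
t=27: (idle)

completion order = A, B, F, C, G, E, H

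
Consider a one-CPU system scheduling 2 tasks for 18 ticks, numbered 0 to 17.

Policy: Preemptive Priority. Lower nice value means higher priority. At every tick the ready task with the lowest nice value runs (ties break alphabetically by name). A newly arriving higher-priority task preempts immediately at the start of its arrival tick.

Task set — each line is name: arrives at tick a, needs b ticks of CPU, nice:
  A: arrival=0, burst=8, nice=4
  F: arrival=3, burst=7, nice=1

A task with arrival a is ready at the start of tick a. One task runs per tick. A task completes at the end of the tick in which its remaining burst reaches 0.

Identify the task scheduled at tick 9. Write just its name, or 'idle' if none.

t=0: ready={A} → run A
t=1: ready={A} → run A
t=2: ready={A} → run A
t=3: ready={A,F} → run F
t=4: ready={A,F} → run F
t=5: ready={A,F} → run F
t=6: ready={A,F} → run F
t=7: ready={A,F} → run F
t=8: ready={A,F} → run F
t=9: ready={A,F} → run F
t=10: ready={A} → run A
t=11: ready={A} → run A
t=12: ready={A} → run A
t=13: ready={A} → run A
t=14: ready={A} → run A
t=15: (idle)
t=16: (idle)
t=17: (idle)

running at tick 9 = F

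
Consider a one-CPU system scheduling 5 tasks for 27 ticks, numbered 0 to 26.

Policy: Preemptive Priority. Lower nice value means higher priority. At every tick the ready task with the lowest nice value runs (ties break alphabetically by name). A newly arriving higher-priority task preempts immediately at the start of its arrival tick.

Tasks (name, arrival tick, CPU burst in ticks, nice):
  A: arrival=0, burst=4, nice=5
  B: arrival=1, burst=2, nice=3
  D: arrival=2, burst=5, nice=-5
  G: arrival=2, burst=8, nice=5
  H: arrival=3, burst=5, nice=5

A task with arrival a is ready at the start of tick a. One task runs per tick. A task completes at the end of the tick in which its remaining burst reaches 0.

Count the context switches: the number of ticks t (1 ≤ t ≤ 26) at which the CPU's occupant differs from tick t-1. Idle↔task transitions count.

t=0: ready={A} → run A
t=1: ready={A,B} → run B
t=2: ready={A,B,D,G} → run D
t=3: ready={A,B,D,G,H} → run D
t=4: ready={A,B,D,G,H} → run D
t=5: ready={A,B,D,G,H} → run D
t=6: ready={A,B,D,G,H} → run D
t=7: ready={A,B,G,H} → run B
t=8: ready={A,G,H} → run A
t=9: ready={A,G,H} → run A
t=10: ready={A,G,H} → run A
t=11: ready={G,H} → run G
t=12: ready={G,H} → run G
t=13: ready={G,H} → run G
t=14: ready={G,H} → run G
t=15: ready={G,H} → run G
t=16: ready={G,H} → run G
t=17: ready={G,H} → run G
t=18: ready={G,H} → run G
t=19: ready={H} → run H
t=20: ready={H} → run H
t=21: ready={H} → run H
t=22: ready={H} → run H
t=23: ready={H} → run H
t=24: (idle)
t=25: (idle)
t=26: (idle)

context switches = 7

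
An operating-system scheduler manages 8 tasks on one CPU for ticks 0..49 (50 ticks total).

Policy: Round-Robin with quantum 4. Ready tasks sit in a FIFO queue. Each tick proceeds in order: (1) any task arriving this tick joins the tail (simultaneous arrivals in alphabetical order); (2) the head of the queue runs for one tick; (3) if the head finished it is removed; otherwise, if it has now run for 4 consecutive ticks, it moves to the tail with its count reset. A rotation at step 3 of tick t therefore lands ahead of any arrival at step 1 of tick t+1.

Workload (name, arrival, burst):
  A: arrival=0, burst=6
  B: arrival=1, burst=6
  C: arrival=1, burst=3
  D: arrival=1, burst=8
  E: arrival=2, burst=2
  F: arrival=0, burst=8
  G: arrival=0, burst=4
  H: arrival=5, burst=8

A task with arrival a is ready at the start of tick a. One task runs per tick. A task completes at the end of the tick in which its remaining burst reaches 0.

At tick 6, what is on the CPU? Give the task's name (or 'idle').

running at tick 6 = F

t=0: queue=[A,F,G] q_used=0 → run A
t=1: queue=[A,F,G,B,C,D] q_used=1 → run A
t=2: queue=[A,F,G,B,C,D,E] q_used=2 → run A
t=3: queue=[A,F,G,B,C,D,E] q_used=3 → run A
t=4: queue=[F,G,B,C,D,E,A] q_used=0 → run F
t=5: queue=[F,G,B,C,D,E,A,H] q_used=1 → run F
t=6: queue=[F,G,B,C,D,E,A,H] q_used=2 → run F
t=7: queue=[F,G,B,C,D,E,A,H] q_used=3 → run F
t=8: queue=[G,B,C,D,E,A,H,F] q_used=0 → run G
t=9: queue=[G,B,C,D,E,A,H,F] q_used=1 → run G
t=10: queue=[G,B,C,D,E,A,H,F] q_used=2 → run G
t=11: queue=[G,B,C,D,E,A,H,F] q_used=3 → run G
t=12: queue=[B,C,D,E,A,H,F] q_used=0 → run B
t=13: queue=[B,C,D,E,A,H,F] q_used=1 → run B
t=14: queue=[B,C,D,E,A,H,F] q_used=2 → run B
t=15: queue=[B,C,D,E,A,H,F] q_used=3 → run B
t=16: queue=[C,D,E,A,H,F,B] q_used=0 → run C
t=17: queue=[C,D,E,A,H,F,B] q_used=1 → run C
t=18: queue=[C,D,E,A,H,F,B] q_used=2 → run C
t=19: queue=[D,E,A,H,F,B] q_used=0 → run D
t=20: queue=[D,E,A,H,F,B] q_used=1 → run D
t=21: queue=[D,E,A,H,F,B] q_used=2 → run D
t=22: queue=[D,E,A,H,F,B] q_used=3 → run D
t=23: queue=[E,A,H,F,B,D] q_used=0 → run E
t=24: queue=[E,A,H,F,B,D] q_used=1 → run E
t=25: queue=[A,H,F,B,D] q_used=0 → run A
t=26: queue=[A,H,F,B,D] q_used=1 → run A
t=27: queue=[H,F,B,D] q_used=0 → run H
t=28: queue=[H,F,B,D] q_used=1 → run H
t=29: queue=[H,F,B,D] q_used=2 → run H
t=30: queue=[H,F,B,D] q_used=3 → run H
t=31: queue=[F,B,D,H] q_used=0 → run F
t=32: queue=[F,B,D,H] q_used=1 → run F
t=33: queue=[F,B,D,H] q_used=2 → run F
t=34: queue=[F,B,D,H] q_used=3 → run F
t=35: queue=[B,D,H] q_used=0 → run B
t=36: queue=[B,D,H] q_used=1 → run B
t=37: queue=[D,H] q_used=0 → run D
t=38: queue=[D,H] q_used=1 → run D
t=39: queue=[D,H] q_used=2 → run D
t=40: queue=[D,H] q_used=3 → run D
t=41: queue=[H] q_used=0 → run H
t=42: queue=[H] q_used=1 → run H
t=43: queue=[H] q_used=2 → run H
t=44: queue=[H] q_used=3 → run H
t=45: (idle)
t=46: (idle)
t=47: (idle)
t=48: (idle)
t=49: (idle)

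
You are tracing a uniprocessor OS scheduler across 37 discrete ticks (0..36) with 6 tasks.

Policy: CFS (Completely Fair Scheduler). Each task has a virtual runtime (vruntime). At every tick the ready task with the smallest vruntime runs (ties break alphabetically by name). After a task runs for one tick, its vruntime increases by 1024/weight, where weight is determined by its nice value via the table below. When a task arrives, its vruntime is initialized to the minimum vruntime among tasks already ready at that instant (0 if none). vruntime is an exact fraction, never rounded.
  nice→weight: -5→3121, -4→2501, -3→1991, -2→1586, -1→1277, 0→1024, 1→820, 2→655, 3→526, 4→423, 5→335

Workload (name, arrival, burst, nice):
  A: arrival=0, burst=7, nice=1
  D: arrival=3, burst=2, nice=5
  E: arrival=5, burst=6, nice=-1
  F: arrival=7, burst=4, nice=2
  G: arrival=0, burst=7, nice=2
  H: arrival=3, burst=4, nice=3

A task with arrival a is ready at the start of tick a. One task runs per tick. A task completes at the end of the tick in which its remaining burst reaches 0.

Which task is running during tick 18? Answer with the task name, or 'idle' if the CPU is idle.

running at tick 18 = E

t=0: vr[A=0 G=0] → run A
t=1: vr[A=256/205 G=0] → run G
t=2: vr[A=256/205 G=1024/655] → run A
t=3: vr[A=512/205 D=1024/655 G=1024/655 H=1024/655] → run D
t=4: vr[A=512/205 D=202752/43885 G=1024/655 H=1024/655] → run G
t=5: vr[A=512/205 D=202752/43885 E=1024/655 G=2048/655 H=1024/655] → run E
t=6: vr[A=512/205 D=202752/43885 E=1978368/836435 G=2048/655 H=1024/655] → run H
t=7: vr[A=512/205 D=202752/43885 E=1978368/836435 F=1978368/836435 G=2048/655 H=604672/172265] → run E
t=8: vr[A=512/205 D=202752/43885 E=2649088/836435 F=1978368/836435 G=2048/655 H=604672/172265] → run F
t=9: vr[A=512/205 D=202752/43885 E=2649088/836435 F=3286016/836435 G=2048/655 H=604672/172265] → run A
t=10: vr[A=768/205 D=202752/43885 E=2649088/836435 F=3286016/836435 G=2048/655 H=604672/172265] → run G
t=11: vr[A=768/205 D=202752/43885 E=2649088/836435 F=3286016/836435 G=3072/655 H=604672/172265] → run E
t=12: vr[A=768/205 D=202752/43885 E=3319808/836435 F=3286016/836435 G=3072/655 H=604672/172265] → run H
t=13: vr[A=768/205 D=202752/43885 E=3319808/836435 F=3286016/836435 G=3072/655 H=940032/172265] → run A
t=14: vr[A=1024/205 D=202752/43885 E=3319808/836435 F=3286016/836435 G=3072/655 H=940032/172265] → run F
t=15: vr[A=1024/205 D=202752/43885 E=3319808/836435 F=4593664/836435 G=3072/655 H=940032/172265] → run E
t=16: vr[A=1024/205 D=202752/43885 E=3990528/836435 F=4593664/836435 G=3072/655 H=940032/172265] → run D
t=17: vr[A=1024/205 E=3990528/836435 F=4593664/836435 G=3072/655 H=940032/172265] → run G
t=18: vr[A=1024/205 E=3990528/836435 F=4593664/836435 G=4096/655 H=940032/172265] → run E
t=19: vr[A=1024/205 E=4661248/836435 F=4593664/836435 G=4096/655 H=940032/172265] → run A
t=20: vr[A=256/41 E=4661248/836435 F=4593664/836435 G=4096/655 H=940032/172265] → run H
t=21: vr[A=256/41 E=4661248/836435 F=4593664/836435 G=4096/655 H=1275392/172265] → run F
t=22: vr[A=256/41 E=4661248/836435 F=5901312/836435 G=4096/655 H=1275392/172265] → run E
t=23: vr[A=256/41 F=5901312/836435 G=4096/655 H=1275392/172265] → run A
t=24: vr[A=1536/205 F=5901312/836435 G=4096/655 H=1275392/172265] → run G
t=25: vr[A=1536/205 F=5901312/836435 G=1024/131 H=1275392/172265] → run F
t=26: vr[A=1536/205 G=1024/131 H=1275392/172265] → run H
t=27: vr[A=1536/205 G=1024/131] → run A
t=28: vr[G=1024/131] → run G
t=29: vr[G=6144/655] → run G
t=30: (idle)
t=31: (idle)
t=32: (idle)
t=33: (idle)
t=34: (idle)
t=35: (idle)
t=36: (idle)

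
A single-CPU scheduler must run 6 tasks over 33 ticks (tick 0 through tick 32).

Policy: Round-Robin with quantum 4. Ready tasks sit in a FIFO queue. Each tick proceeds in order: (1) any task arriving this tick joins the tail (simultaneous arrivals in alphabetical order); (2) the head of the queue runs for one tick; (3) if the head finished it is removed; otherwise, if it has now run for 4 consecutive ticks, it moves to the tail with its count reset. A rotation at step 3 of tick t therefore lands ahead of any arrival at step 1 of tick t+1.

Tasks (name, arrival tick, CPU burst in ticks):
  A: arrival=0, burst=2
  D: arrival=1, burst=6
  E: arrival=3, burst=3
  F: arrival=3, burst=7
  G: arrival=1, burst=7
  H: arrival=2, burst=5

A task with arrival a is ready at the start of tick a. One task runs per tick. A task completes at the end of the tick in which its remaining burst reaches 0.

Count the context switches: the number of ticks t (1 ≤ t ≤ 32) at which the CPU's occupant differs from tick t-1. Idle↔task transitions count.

t=0: queue=[A] q_used=0 → run A
t=1: queue=[A,D,G] q_used=1 → run A
t=2: queue=[D,G,H] q_used=0 → run D
t=3: queue=[D,G,H,E,F] q_used=1 → run D
t=4: queue=[D,G,H,E,F] q_used=2 → run D
t=5: queue=[D,G,H,E,F] q_used=3 → run D
t=6: queue=[G,H,E,F,D] q_used=0 → run G
t=7: queue=[G,H,E,F,D] q_used=1 → run G
t=8: queue=[G,H,E,F,D] q_used=2 → run G
t=9: queue=[G,H,E,F,D] q_used=3 → run G
t=10: queue=[H,E,F,D,G] q_used=0 → run H
t=11: queue=[H,E,F,D,G] q_used=1 → run H
t=12: queue=[H,E,F,D,G] q_used=2 → run H
t=13: queue=[H,E,F,D,G] q_used=3 → run H
t=14: queue=[E,F,D,G,H] q_used=0 → run E
t=15: queue=[E,F,D,G,H] q_used=1 → run E
t=16: queue=[E,F,D,G,H] q_used=2 → run E
t=17: queue=[F,D,G,H] q_used=0 → run F
t=18: queue=[F,D,G,H] q_used=1 → run F
t=19: queue=[F,D,G,H] q_used=2 → run F
t=20: queue=[F,D,G,H] q_used=3 → run F
t=21: queue=[D,G,H,F] q_used=0 → run D
t=22: queue=[D,G,H,F] q_used=1 → run D
t=23: queue=[G,H,F] q_used=0 → run G
t=24: queue=[G,H,F] q_used=1 → run G
t=25: queue=[G,H,F] q_used=2 → run G
t=26: queue=[H,F] q_used=0 → run H
t=27: queue=[F] q_used=0 → run F
t=28: queue=[F] q_used=1 → run F
t=29: queue=[F] q_used=2 → run F
t=30: (idle)
t=31: (idle)
t=32: (idle)

context switches = 10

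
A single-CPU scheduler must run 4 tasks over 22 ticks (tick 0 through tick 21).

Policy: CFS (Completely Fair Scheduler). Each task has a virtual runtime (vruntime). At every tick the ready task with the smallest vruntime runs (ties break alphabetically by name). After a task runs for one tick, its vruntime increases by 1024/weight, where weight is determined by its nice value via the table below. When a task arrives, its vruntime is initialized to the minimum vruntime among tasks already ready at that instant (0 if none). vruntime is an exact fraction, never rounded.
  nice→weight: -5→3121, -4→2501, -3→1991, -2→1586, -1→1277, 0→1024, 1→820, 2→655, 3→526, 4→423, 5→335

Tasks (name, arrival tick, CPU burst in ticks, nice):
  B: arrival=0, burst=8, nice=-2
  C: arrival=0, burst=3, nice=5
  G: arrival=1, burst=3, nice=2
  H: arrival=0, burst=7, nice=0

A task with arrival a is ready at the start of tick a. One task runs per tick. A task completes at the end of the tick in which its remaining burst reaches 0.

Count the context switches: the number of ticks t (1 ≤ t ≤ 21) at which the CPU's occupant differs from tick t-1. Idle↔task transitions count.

context switches = 19

t=0: vr[B=0 C=0 H=0] → run B
t=1: vr[B=512/793 C=0 G=0 H=0] → run C
t=2: vr[B=512/793 C=1024/335 G=0 H=0] → run G
t=3: vr[B=512/793 C=1024/335 G=1024/655 H=0] → run H
t=4: vr[B=512/793 C=1024/335 G=1024/655 H=1] → run B
t=5: vr[B=1024/793 C=1024/335 G=1024/655 H=1] → run H
t=6: vr[B=1024/793 C=1024/335 G=1024/655 H=2] → run B
t=7: vr[B=1536/793 C=1024/335 G=1024/655 H=2] → run G
t=8: vr[B=1536/793 C=1024/335 G=2048/655 H=2] → run B
t=9: vr[B=2048/793 C=1024/335 G=2048/655 H=2] → run H
t=10: vr[B=2048/793 C=1024/335 G=2048/655 H=3] → run B
t=11: vr[B=2560/793 C=1024/335 G=2048/655 H=3] → run H
t=12: vr[B=2560/793 C=1024/335 G=2048/655 H=4] → run C
t=13: vr[B=2560/793 C=2048/335 G=2048/655 H=4] → run G
t=14: vr[B=2560/793 C=2048/335 H=4] → run B
t=15: vr[B=3072/793 C=2048/335 H=4] → run B
t=16: vr[B=3584/793 C=2048/335 H=4] → run H
t=17: vr[B=3584/793 C=2048/335 H=5] → run B
t=18: vr[C=2048/335 H=5] → run H
t=19: vr[C=2048/335 H=6] → run H
t=20: vr[C=2048/335] → run C
t=21: (idle)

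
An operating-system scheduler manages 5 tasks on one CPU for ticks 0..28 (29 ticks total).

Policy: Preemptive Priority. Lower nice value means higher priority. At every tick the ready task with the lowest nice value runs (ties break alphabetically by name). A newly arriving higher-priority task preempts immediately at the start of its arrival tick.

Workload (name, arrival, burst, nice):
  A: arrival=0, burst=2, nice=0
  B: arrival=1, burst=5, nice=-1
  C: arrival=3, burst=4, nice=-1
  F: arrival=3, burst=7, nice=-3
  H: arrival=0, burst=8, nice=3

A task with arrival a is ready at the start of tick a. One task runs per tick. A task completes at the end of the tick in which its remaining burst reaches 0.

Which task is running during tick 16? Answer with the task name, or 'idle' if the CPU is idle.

running at tick 16 = C

t=0: ready={A,H} → run A
t=1: ready={A,B,H} → run B
t=2: ready={A,B,H} → run B
t=3: ready={A,B,C,F,H} → run F
t=4: ready={A,B,C,F,H} → run F
t=5: ready={A,B,C,F,H} → run F
t=6: ready={A,B,C,F,H} → run F
t=7: ready={A,B,C,F,H} → run F
t=8: ready={A,B,C,F,H} → run F
t=9: ready={A,B,C,F,H} → run F
t=10: ready={A,B,C,H} → run B
t=11: ready={A,B,C,H} → run B
t=12: ready={A,B,C,H} → run B
t=13: ready={A,C,H} → run C
t=14: ready={A,C,H} → run C
t=15: ready={A,C,H} → run C
t=16: ready={A,C,H} → run C
t=17: ready={A,H} → run A
t=18: ready={H} → run H
t=19: ready={H} → run H
t=20: ready={H} → run H
t=21: ready={H} → run H
t=22: ready={H} → run H
t=23: ready={H} → run H
t=24: ready={H} → run H
t=25: ready={H} → run H
t=26: (idle)
t=27: (idle)
t=28: (idle)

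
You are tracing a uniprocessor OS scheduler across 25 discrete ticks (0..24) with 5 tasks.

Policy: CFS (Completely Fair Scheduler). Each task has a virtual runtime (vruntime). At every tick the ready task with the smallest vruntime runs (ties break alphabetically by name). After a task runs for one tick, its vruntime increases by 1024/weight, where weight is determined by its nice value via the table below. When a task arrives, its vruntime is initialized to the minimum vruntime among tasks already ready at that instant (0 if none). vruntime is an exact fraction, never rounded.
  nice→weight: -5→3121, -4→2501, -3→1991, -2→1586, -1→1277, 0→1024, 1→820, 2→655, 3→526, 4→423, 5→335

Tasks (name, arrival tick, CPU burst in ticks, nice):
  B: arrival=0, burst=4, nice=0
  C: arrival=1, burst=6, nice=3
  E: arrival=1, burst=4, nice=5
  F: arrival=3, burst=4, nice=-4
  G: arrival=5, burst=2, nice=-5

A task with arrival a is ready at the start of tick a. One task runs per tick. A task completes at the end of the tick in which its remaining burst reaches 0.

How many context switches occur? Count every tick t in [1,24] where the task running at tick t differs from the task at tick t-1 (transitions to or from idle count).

context switches = 16

t=0: vr[B=0] → run B
t=1: vr[B=1 C=1 E=1] → run B
t=2: vr[B=2 C=1 E=1] → run C
t=3: vr[B=2 C=775/263 E=1 F=1] → run E
t=4: vr[B=2 C=775/263 E=1359/335 F=1] → run F
t=5: vr[B=2 C=775/263 E=1359/335 F=3525/2501 G=3525/2501] → run F
t=6: vr[B=2 C=775/263 E=1359/335 F=4549/2501 G=3525/2501] → run G
t=7: vr[B=2 C=775/263 E=1359/335 F=4549/2501 G=13562549/7805621] → run G
t=8: vr[B=2 C=775/263 E=1359/335 F=4549/2501] → run F
t=9: vr[B=2 C=775/263 E=1359/335 F=5573/2501] → run B
t=10: vr[B=3 C=775/263 E=1359/335 F=5573/2501] → run F
t=11: vr[B=3 C=775/263 E=1359/335] → run C
t=12: vr[B=3 C=1287/263 E=1359/335] → run B
t=13: vr[C=1287/263 E=1359/335] → run E
t=14: vr[C=1287/263 E=2383/335] → run C
t=15: vr[C=1799/263 E=2383/335] → run C
t=16: vr[C=2311/263 E=2383/335] → run E
t=17: vr[C=2311/263 E=3407/335] → run C
t=18: vr[C=2823/263 E=3407/335] → run E
t=19: vr[C=2823/263] → run C
t=20: (idle)
t=21: (idle)
t=22: (idle)
t=23: (idle)
t=24: (idle)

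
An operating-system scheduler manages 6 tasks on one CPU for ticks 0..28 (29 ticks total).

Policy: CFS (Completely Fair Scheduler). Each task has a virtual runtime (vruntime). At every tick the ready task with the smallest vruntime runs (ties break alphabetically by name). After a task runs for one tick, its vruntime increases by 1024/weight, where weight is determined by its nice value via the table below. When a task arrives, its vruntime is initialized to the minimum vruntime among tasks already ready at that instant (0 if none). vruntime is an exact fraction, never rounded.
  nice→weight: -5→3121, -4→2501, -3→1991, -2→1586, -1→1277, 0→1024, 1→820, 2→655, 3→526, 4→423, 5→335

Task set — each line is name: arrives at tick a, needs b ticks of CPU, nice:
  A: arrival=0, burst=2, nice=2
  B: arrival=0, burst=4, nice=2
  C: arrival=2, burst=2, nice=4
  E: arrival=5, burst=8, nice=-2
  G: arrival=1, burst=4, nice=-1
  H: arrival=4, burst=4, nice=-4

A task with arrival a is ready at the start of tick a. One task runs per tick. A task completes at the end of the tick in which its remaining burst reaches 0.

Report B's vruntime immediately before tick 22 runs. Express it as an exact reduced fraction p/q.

vruntime(B, start of tick 22) = 3072/655

t=0: vr[A=0 B=0] → run A
t=1: vr[A=1024/655 B=0 G=0] → run B
t=2: vr[A=1024/655 B=1024/655 C=0 G=0] → run C
t=3: vr[A=1024/655 B=1024/655 C=1024/423 G=0] → run G
t=4: vr[A=1024/655 B=1024/655 C=1024/423 G=1024/1277 H=1024/1277] → run G
t=5: vr[A=1024/655 B=1024/655 C=1024/423 E=1024/1277 G=2048/1277 H=1024/1277] → run E
t=6: vr[A=1024/655 B=1024/655 C=1024/423 E=1465856/1012661 G=2048/1277 H=1024/1277] → run H
t=7: vr[A=1024/655 B=1024/655 C=1024/423 E=1465856/1012661 G=2048/1277 H=3868672/3193777] → run H
t=8: vr[A=1024/655 B=1024/655 C=1024/423 E=1465856/1012661 G=2048/1277 H=5176320/3193777] → run E
t=9: vr[A=1024/655 B=1024/655 C=1024/423 E=2119680/1012661 G=2048/1277 H=5176320/3193777] → run A
t=10: vr[B=1024/655 C=1024/423 E=2119680/1012661 G=2048/1277 H=5176320/3193777] → run B
t=11: vr[B=2048/655 C=1024/423 E=2119680/1012661 G=2048/1277 H=5176320/3193777] → run G
t=12: vr[B=2048/655 C=1024/423 E=2119680/1012661 G=3072/1277 H=5176320/3193777] → run H
t=13: vr[B=2048/655 C=1024/423 E=2119680/1012661 G=3072/1277 H=6483968/3193777] → run H
t=14: vr[B=2048/655 C=1024/423 E=2119680/1012661 G=3072/1277] → run E
t=15: vr[B=2048/655 C=1024/423 E=2773504/1012661 G=3072/1277] → run G
t=16: vr[B=2048/655 C=1024/423 E=2773504/1012661] → run C
t=17: vr[B=2048/655 E=2773504/1012661] → run E
t=18: vr[B=2048/655 E=3427328/1012661] → run B
t=19: vr[B=3072/655 E=3427328/1012661] → run E
t=20: vr[B=3072/655 E=4081152/1012661] → run E
t=21: vr[B=3072/655 E=4734976/1012661] → run E
t=22: vr[B=3072/655 E=5388800/1012661] → run B
t=23: vr[E=5388800/1012661] → run E
t=24: (idle)
t=25: (idle)
t=26: (idle)
t=27: (idle)
t=28: (idle)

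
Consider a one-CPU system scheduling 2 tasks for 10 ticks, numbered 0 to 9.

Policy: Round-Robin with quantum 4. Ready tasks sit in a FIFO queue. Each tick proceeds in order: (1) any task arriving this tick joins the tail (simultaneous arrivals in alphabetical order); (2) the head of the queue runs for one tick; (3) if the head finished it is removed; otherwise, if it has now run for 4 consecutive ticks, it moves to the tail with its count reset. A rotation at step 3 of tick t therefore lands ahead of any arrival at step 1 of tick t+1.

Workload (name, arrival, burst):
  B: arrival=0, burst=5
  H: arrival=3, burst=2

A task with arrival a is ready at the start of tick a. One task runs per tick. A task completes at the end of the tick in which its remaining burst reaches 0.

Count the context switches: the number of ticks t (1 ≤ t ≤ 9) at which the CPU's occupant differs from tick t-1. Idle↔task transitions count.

context switches = 3

t=0: queue=[B] q_used=0 → run B
t=1: queue=[B] q_used=1 → run B
t=2: queue=[B] q_used=2 → run B
t=3: queue=[B,H] q_used=3 → run B
t=4: queue=[H,B] q_used=0 → run H
t=5: queue=[H,B] q_used=1 → run H
t=6: queue=[B] q_used=0 → run B
t=7: (idle)
t=8: (idle)
t=9: (idle)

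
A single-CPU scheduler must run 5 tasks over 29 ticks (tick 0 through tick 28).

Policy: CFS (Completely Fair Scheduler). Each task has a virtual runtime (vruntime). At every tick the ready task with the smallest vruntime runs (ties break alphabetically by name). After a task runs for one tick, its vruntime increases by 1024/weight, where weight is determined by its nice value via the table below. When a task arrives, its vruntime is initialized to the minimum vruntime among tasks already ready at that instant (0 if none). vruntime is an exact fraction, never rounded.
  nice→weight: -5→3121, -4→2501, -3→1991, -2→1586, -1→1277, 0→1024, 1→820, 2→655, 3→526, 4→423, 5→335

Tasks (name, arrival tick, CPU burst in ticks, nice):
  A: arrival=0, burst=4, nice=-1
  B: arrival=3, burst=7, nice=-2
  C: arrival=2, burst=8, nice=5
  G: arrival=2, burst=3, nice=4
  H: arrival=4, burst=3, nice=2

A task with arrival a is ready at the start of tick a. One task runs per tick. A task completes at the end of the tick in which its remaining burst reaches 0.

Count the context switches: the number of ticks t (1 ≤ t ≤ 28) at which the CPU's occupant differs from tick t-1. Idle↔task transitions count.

context switches = 17

t=0: vr[A=0] → run A
t=1: vr[A=1024/1277] → run A
t=2: vr[A=2048/1277 C=2048/1277 G=2048/1277] → run A
t=3: vr[A=3072/1277 B=2048/1277 C=2048/1277 G=2048/1277] → run B
t=4: vr[A=3072/1277 B=2277888/1012661 C=2048/1277 G=2048/1277 H=2048/1277] → run C
t=5: vr[A=3072/1277 B=2277888/1012661 C=1993728/427795 G=2048/1277 H=2048/1277] → run G
t=6: vr[A=3072/1277 B=2277888/1012661 C=1993728/427795 G=2173952/540171 H=2048/1277] → run H
t=7: vr[A=3072/1277 B=2277888/1012661 C=1993728/427795 G=2173952/540171 H=2649088/836435] → run B
t=8: vr[A=3072/1277 B=2931712/1012661 C=1993728/427795 G=2173952/540171 H=2649088/836435] → run A
t=9: vr[B=2931712/1012661 C=1993728/427795 G=2173952/540171 H=2649088/836435] → run B
t=10: vr[B=3585536/1012661 C=1993728/427795 G=2173952/540171 H=2649088/836435] → run H
t=11: vr[B=3585536/1012661 C=1993728/427795 G=2173952/540171 H=3956736/836435] → run B
t=12: vr[B=4239360/1012661 C=1993728/427795 G=2173952/540171 H=3956736/836435] → run G
t=13: vr[B=4239360/1012661 C=1993728/427795 G=3481600/540171 H=3956736/836435] → run B
t=14: vr[B=4893184/1012661 C=1993728/427795 G=3481600/540171 H=3956736/836435] → run C
t=15: vr[B=4893184/1012661 C=3301376/427795 G=3481600/540171 H=3956736/836435] → run H
t=16: vr[B=4893184/1012661 C=3301376/427795 G=3481600/540171] → run B
t=17: vr[B=5547008/1012661 C=3301376/427795 G=3481600/540171] → run B
t=18: vr[C=3301376/427795 G=3481600/540171] → run G
t=19: vr[C=3301376/427795] → run C
t=20: vr[C=4609024/427795] → run C
t=21: vr[C=5916672/427795] → run C
t=22: vr[C=1444864/85559] → run C
t=23: vr[C=8531968/427795] → run C
t=24: vr[C=9839616/427795] → run C
t=25: (idle)
t=26: (idle)
t=27: (idle)
t=28: (idle)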